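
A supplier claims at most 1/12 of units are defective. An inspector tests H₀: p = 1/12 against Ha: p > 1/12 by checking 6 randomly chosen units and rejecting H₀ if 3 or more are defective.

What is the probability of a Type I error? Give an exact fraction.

α = P(reject H₀ | H₀ true) = P(Y ≥ 3 | p = 1/12), Y ~ Binomial(6, 1/12).
Computing the lower-tail complement: 1 − 1478741/1492992 = 14251/1492992.

14251/1492992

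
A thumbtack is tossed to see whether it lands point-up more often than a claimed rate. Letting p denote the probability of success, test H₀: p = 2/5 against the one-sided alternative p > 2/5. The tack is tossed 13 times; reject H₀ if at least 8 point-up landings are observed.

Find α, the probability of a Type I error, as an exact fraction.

Under H₀, S ~ Binomial(13, 2/5), and α = P(S ≥ 8).
Adding the binomial terms for j = 8 through 13 with p = 2/5 yields 119227136/1220703125.

119227136/1220703125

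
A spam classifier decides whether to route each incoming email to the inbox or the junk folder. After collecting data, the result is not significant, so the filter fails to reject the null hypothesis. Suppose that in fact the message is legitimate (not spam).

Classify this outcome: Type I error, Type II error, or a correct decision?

The conventional null hypothesis here is that the message is legitimate (not spam).
The test retained a true H₀ — the decision matches the true state.

No error — this is a correct decision.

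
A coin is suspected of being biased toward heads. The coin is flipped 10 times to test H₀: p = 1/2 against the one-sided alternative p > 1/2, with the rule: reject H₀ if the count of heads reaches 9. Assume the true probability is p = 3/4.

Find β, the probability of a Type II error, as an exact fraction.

A Type II error is failing to reject when Ha holds: with p = 3/4, β = P(S ≤ 8).
Adding the binomial probabilities P(S=0)+…+P(S=8) at p = 3/4 gives 792697/1048576.

792697/1048576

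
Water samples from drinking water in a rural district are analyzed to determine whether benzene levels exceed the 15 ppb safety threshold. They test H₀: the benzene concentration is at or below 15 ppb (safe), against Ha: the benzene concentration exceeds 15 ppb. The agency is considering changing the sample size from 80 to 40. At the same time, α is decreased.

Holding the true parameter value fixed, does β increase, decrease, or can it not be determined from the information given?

Reducing n widens both sampling distributions, so the test has less ability to distinguish Ha from H₀. Lowering α raises the bar for rejection; under Ha, the test now fails to reject on outcomes it previously would have rejected. Both changes push β in the same direction.

It increases.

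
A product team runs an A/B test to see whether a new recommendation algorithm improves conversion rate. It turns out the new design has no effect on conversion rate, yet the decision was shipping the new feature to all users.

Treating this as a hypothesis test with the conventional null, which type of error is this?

Type I error

The null hypothesis here is that the new design has no effect on conversion rate.
'Shipping the new feature to all users' corresponds to rejecting H₀.
H₀ was rejected but H₀ is true — a Type I error (false positive).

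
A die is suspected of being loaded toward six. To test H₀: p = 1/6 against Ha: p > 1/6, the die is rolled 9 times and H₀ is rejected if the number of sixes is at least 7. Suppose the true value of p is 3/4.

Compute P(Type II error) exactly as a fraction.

A Type II error is failing to reject when Ha holds: with p = 3/4, β = P(X ≤ 6).
Summing C(9,j)·(3/4)^j·(1/4)^{9-j} for j = 0..6 gives 13085/32768.

13085/32768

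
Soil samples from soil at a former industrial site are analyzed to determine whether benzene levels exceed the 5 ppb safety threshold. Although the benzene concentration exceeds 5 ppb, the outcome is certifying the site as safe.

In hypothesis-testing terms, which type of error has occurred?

The null hypothesis here is that the benzene concentration is at or below 5 ppb (safe).
'Certifying the site as safe' corresponds to failing to reject H₀.
H₀ was not rejected but H₀ is false — a Type II error (false negative).

Type II error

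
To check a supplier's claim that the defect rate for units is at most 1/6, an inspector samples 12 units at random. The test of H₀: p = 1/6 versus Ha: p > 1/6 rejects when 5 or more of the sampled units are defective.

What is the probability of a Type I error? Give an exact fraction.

α = P(reject H₀ | H₀ true) = P(X ≥ 5 | p = 1/6), X ~ Binomial(12, 1/6).
Via the complement, α = 1 − Σ_{j=0}^{4} C(12,j)(1/6)^j(5/6)^{12-j} = 13187681/362797056.

13187681/362797056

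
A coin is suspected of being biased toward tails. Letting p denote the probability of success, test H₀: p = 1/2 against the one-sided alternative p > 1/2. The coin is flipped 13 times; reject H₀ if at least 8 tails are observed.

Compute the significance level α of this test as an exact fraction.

595/2048

The Type I error probability is α = P(K ≥ 8) computed under H₀, where K ~ Binomial(13, 1/2).
P(K ≥ 8) = [C(13,8) + C(13,9) + C(13,10) + C(13,11) + C(13,12) + C(13,13)] / 2^13 = (1287 + 715 + 286 + 78 + 13 + 1) / 8192 = 2380/8192 = 595/2048.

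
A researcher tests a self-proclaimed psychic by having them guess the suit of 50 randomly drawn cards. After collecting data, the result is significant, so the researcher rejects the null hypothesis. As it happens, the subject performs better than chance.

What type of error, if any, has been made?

The conventional null hypothesis here is that the subject is guessing at random (p = 1/4).
The test rejected a false H₀ — the decision matches the true state.

No error (correct decision).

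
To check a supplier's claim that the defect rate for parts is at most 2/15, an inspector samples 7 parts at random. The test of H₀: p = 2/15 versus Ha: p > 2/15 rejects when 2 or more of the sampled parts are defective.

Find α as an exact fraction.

1501316/6328125

α = P(reject H₀ | H₀ true) = P(X ≥ 2 | p = 2/15), X ~ Binomial(7, 2/15).
Via the complement, α = 1 − Σ_{j=0}^{1} C(7,j)(2/15)^j(13/15)^{7-j} = 1501316/6328125.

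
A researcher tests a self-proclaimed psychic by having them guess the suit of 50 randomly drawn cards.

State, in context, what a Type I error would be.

With the conventional null hypothesis that the subject is guessing at random (p = 1/4):
A Type I error is rejecting H₀ when H₀ is true.
Here that means concluding the subject has some ability beyond chance when actually the subject is guessing at random (p = 1/4).

A Type I error would mean concluding that the subject performs better than chance when in fact the subject is guessing at random (p = 1/4).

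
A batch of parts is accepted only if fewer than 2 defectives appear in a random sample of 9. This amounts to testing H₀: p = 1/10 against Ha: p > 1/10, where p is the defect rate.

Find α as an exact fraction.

The significance level is the probability, assuming p = 1/10, of seeing 2 or more defectives in 9 draws.
Computing the lower-tail complement: 1 − 387420489/500000000 = 112579511/500000000.

112579511/500000000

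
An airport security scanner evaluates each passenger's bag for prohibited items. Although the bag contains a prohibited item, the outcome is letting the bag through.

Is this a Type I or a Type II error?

The null hypothesis here is that the bag contains no prohibited items.
'Letting the bag through' corresponds to failing to reject H₀.
H₀ was not rejected but H₀ is false — a Type II error (false negative).

Type II error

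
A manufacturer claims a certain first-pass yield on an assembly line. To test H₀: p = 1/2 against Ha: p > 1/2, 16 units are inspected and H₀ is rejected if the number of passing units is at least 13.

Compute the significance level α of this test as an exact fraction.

697/65536

Under H₀, S ~ Binomial(16, 1/2), and α = P(S ≥ 13).
That's C(16,13) + C(16,14) + C(16,15) + C(16,16) over 2^16, i.e. (560 + 120 + 16 + 1)/65536 = 697/65536.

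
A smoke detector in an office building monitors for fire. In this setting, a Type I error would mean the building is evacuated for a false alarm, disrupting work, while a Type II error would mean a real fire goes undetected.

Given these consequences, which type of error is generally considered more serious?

The Type II consequence (a real fire goes undetected) is more severe than the Type I consequence (the building is evacuated for a false alarm, disrupting work).

Type II error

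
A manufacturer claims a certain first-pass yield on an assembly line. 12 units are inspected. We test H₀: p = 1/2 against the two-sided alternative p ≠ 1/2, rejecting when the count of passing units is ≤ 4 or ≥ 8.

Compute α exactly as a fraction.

α = P(Y ≤ 4 or Y ≥ 8 | p = 1/2), Y ~ Binomial(12, 1/2).
By symmetry, α = 2·P(Y ≤ 4) = 2·(1 + 12 + 66 + 220 + 495)/4096 = 1588/4096 = 397/1024.

397/1024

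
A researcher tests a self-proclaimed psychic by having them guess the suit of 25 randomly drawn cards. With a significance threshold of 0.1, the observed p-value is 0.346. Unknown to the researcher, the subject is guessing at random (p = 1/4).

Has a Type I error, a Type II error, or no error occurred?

The conventional null hypothesis is that the subject is guessing at random (p = 1/4).
Since p = 0.346 ≥ α = 0.1, H₀ is not rejected.
H₀ is true (actually the subject is guessing at random (p = 1/4)).
The decision matches the true state — no error.

Neither — the decision is correct.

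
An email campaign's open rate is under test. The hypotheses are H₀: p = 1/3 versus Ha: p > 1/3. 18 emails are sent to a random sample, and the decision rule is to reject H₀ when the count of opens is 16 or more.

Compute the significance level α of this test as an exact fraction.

649/387420489

The Type I error probability is α = P(Y ≥ 16) computed under H₀, where Y ~ Binomial(18, 1/3).
Adding the binomial terms for j = 16 through 18 with p = 1/3 yields 649/387420489.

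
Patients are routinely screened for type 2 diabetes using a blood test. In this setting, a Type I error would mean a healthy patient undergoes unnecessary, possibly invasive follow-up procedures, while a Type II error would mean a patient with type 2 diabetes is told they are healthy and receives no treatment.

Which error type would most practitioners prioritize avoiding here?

The Type II consequence (a patient with type 2 diabetes is told they are healthy and receives no treatment) is more severe than the Type I consequence (a healthy patient undergoes unnecessary, possibly invasive follow-up procedures).

Type II error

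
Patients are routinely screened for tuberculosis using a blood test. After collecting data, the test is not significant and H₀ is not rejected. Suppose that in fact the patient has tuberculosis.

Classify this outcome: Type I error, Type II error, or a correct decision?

The conventional null hypothesis here is that the patient does not have tuberculosis.
H₀ was not rejected, but H₀ is actually false.
Failing to reject a false null hypothesis is a Type II error (false negative).

Type II error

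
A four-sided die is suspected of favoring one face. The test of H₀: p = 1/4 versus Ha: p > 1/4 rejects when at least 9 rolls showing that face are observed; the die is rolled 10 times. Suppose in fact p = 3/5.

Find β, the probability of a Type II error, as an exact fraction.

9312916/9765625

A Type II error is failing to reject when Ha holds: with p = 3/5, β = P(X ≤ 8).
Equivalently, β = 1 − P(X ≥ 9) = 9312916/9765625.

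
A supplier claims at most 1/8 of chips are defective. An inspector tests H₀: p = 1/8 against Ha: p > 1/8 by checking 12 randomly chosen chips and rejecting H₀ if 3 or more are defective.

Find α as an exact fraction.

Under H₀, S ~ Binomial(12, 1/8); the Type I error rate is P(S ≥ 3).
Via the complement, α = 1 − Σ_{j=0}^{2} C(12,j)(1/8)^j(7/8)^{12-j} = 12506902185/68719476736.

12506902185/68719476736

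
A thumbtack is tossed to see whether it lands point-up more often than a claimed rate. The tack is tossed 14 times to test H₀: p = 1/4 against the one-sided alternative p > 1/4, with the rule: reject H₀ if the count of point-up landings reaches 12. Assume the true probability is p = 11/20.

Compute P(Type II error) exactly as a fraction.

A Type II error is failing to reject when Ha holds: with p = 11/20, β = P(K ≤ 11).
Equivalently, β = 1 − P(K ≥ 12) = 805268516435735481/819200000000000000.

805268516435735481/819200000000000000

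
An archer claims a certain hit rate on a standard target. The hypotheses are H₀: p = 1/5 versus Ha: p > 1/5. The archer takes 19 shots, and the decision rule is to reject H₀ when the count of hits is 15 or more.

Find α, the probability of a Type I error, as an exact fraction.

α = P(reject H₀ | H₀ true) = P(K ≥ 15 | p = 1/5), with K ~ Binomial(19, 1/5).
Adding the binomial terms for j = 15 through 19 with p = 1/5 yields 211417/3814697265625.

211417/3814697265625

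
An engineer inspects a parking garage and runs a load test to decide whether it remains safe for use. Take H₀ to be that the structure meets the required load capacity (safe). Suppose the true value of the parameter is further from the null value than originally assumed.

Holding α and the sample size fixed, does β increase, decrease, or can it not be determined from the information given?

The further the true parameter sits from the null value, the more of the Ha sampling distribution falls in the rejection region.

It decreases.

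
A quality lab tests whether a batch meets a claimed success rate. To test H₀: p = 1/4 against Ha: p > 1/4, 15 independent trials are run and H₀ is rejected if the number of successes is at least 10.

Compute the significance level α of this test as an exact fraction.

426785/536870912

The Type I error probability is α = P(S ≥ 10) computed under H₀, where S ~ Binomial(15, 1/4).
Adding the binomial terms for j = 10 through 15 with p = 1/4 yields 426785/536870912.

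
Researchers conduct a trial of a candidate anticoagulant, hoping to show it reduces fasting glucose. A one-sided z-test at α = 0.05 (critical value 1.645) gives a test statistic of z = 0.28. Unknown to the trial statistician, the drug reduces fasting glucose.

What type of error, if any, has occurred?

Type II error

The conventional null hypothesis is that the drug has no effect on fasting glucose.
Since z = 0.28 ≤ z* = 1.645, H₀ is not rejected.
H₀ is false (actually the drug reduces fasting glucose).
Failing to reject a false H₀ is a Type II error.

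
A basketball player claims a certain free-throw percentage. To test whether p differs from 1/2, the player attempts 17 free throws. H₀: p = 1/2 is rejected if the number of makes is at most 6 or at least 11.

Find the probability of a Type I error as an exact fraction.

α = P(K ≤ 6 or K ≥ 11 | p = 1/2), K ~ Binomial(17, 1/2).
The two tails are symmetric, so α = 2·(1 + 17 + 136 + 680 + 2380 + 6188 + 12376)/2^17 = 43556/131072 = 10889/32768.

10889/32768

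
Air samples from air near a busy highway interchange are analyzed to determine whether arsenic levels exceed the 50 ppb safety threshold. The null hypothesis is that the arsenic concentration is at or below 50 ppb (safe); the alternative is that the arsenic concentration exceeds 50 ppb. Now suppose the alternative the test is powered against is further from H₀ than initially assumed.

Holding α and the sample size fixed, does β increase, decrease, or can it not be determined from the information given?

It decreases.

A larger true effect moves the Ha sampling distribution further from the H₀ critical value, making rejection more likely when Ha is true.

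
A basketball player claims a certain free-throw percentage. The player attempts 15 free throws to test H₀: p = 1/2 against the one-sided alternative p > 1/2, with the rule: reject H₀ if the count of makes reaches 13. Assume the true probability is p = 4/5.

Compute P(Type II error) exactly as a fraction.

18370873741/30517578125

Under the alternative p = 4/5, Y ~ Binomial(15, 4/5); β is the probability the test does not reject, P(Y < 13).
Summing C(15,j)·(4/5)^j·(1/5)^{15-j} for j = 0..12 gives 18370873741/30517578125.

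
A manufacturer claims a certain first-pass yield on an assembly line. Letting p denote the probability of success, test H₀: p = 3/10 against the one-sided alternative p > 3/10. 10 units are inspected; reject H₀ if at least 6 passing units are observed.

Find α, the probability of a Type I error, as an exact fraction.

α = P(reject H₀ | H₀ true) = P(K ≥ 6 | p = 3/10), with K ~ Binomial(10, 3/10).
P(K ≥ 6) = Σ_{j=6}^{10} C(10,j)·(3/10)^j·(7/10)^{10-j} = 236744937/5000000000.

236744937/5000000000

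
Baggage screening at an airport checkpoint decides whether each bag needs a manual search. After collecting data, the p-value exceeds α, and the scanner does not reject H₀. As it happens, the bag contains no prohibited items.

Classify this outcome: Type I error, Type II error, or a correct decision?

Neither — the decision is correct.

The conventional null hypothesis here is that the bag contains no prohibited items.
The test retained a true H₀ — the decision matches the true state.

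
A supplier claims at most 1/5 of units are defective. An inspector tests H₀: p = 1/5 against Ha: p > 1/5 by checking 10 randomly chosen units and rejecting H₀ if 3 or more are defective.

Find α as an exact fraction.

The significance level is the probability, assuming p = 1/5, of seeing 3 or more defectives in 10 draws.
α = 1 − P(X ≤ 2) = 1 − 6619136/9765625 = 3146489/9765625.

3146489/9765625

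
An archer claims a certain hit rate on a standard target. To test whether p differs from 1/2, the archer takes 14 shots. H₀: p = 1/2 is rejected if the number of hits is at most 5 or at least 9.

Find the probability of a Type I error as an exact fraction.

Under H₀, K ~ Binomial(14, 1/2); α is the probability of landing in either tail, P(K ≤ 5) + P(K ≥ 9).
Each tail has probability (1 + 14 + 91 + 364 + 1001 + 2002)/16384; doubling gives α = 6946/16384 = 3473/8192.

3473/8192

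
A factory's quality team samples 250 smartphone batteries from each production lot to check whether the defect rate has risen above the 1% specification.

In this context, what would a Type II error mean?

With the conventional null hypothesis that the lot's defect rate is 1% (within specification):
A Type II error is failing to reject H₀ when H₀ is false.
Here that means accepting the lot and shipping it when actually the lot's defect rate exceeds 1%.

A Type II error would mean concluding that the lot's defect rate is 1% (within specification) (or at least failing to establish that the lot's defect rate exceeds 1%) when in fact the lot's defect rate exceeds 1%.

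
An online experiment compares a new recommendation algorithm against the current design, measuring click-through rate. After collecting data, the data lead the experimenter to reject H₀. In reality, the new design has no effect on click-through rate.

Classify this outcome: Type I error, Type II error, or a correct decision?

The conventional null hypothesis here is that the new design has no effect on click-through rate.
H₀ was rejected, but H₀ is actually true.
Rejecting a true null hypothesis is a Type I error (false positive).

Type I error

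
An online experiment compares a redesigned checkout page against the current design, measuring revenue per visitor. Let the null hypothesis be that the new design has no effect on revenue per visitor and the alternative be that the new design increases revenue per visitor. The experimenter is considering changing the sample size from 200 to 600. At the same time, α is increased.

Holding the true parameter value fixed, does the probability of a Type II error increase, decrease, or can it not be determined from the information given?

It decreases.

A larger sample reduces the standard error, pulling the sampling distribution under Ha further from the non-rejection region. A larger α widens the rejection region, so when the alternative is true more outcomes lead to rejection — failing to reject becomes less likely. Both changes push β in the same direction.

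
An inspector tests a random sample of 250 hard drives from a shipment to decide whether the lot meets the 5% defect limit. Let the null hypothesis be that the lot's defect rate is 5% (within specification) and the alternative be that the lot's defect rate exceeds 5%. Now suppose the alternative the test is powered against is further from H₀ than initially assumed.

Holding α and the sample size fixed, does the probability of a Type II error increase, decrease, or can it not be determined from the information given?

It decreases.

A bigger departure from H₀ is easier for the test to detect, so it fails to reject less often.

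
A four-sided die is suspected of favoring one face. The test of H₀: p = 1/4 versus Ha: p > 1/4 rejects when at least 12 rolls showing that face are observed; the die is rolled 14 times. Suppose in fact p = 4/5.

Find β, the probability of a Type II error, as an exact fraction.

Under the alternative p = 4/5, S ~ Binomial(14, 4/5); β is the probability the test does not reject, P(S < 12).
Summing C(14,j)·(4/5)^j·(1/5)^{14-j} for j = 0..11 gives 3368829417/6103515625.

3368829417/6103515625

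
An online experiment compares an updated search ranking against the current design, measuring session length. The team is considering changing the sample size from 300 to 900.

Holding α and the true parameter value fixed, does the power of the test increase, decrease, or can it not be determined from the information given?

It increases.

A larger sample reduces the standard error, pulling the sampling distribution under Ha further from the non-rejection region.
Since power = 1 − β and β decreases, power increases.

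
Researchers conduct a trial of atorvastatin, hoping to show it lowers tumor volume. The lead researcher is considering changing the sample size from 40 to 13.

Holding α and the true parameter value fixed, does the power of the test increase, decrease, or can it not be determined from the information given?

It decreases.

With less data the test statistic is noisier; under Ha, more outcomes land inside the acceptance region.
Since power = 1 − β and β increases, power decreases.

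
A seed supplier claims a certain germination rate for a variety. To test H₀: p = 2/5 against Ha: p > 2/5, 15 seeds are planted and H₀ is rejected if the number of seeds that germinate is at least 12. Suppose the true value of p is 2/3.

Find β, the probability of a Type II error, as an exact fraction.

Under the alternative p = 2/3, X ~ Binomial(15, 2/3); β is the probability the test does not reject, P(X < 12).
Adding the binomial probabilities P(X=0)+…+P(X=11) at p = 2/3 gives 11346539/14348907.

11346539/14348907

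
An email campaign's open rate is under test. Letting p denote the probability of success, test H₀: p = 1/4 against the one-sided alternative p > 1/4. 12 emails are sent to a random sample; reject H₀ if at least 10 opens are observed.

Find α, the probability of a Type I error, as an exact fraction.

631/16777216

Under H₀, X ~ Binomial(12, 1/4), and α = P(X ≥ 10).
P(X ≥ 10) = Σ_{j=10}^{12} C(12,j)·(1/4)^j·(3/4)^{12-j} = 631/16777216.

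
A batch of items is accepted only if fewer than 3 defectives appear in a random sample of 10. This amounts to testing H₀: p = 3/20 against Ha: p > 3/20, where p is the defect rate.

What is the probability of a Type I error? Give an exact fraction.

460297010259/2560000000000

α = P(reject H₀ | H₀ true) = P(S ≥ 3 | p = 3/20), S ~ Binomial(10, 3/20).
Computing the lower-tail complement: 1 − 2099702989741/2560000000000 = 460297010259/2560000000000.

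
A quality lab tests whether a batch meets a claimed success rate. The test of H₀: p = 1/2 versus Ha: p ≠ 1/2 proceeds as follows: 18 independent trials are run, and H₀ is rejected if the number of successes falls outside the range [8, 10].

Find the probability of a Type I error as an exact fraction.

15751/32768

The significance level is the null-hypothesis probability of the rejection region {≤7} ∪ {≥11}.
By symmetry, α = 2·P(S ≤ 7) = 2·(1 + 18 + 153 + 816 + 3060 + 8568 + 18564 + 31824)/262144 = 126008/262144 = 15751/32768.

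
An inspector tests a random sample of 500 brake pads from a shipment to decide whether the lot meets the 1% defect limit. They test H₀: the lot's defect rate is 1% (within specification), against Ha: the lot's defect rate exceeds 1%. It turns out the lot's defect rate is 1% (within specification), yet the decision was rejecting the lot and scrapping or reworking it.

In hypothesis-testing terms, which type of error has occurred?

Type I error

'Rejecting the lot and scrapping or reworking it' corresponds to rejecting H₀.
H₀ was rejected but H₀ is true — a Type I error (false positive).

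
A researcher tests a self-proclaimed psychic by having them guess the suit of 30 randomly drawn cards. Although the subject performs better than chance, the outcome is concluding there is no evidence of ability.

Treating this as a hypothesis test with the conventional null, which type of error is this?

The null hypothesis here is that the subject is guessing at random (p = 1/4).
'Concluding there is no evidence of ability' corresponds to failing to reject H₀.
H₀ was not rejected but H₀ is false — a Type II error (false negative).

Type II error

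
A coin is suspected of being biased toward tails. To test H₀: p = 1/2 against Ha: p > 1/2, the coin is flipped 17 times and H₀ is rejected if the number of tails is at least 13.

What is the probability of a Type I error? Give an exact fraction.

1607/65536

α = P(reject H₀ | H₀ true) = P(X ≥ 13 | p = 1/2), with X ~ Binomial(17, 1/2).
Summing the upper tail: (2380 + 680 + 136 + 17 + 1) / 2^17 = 3214/131072 = 1607/65536.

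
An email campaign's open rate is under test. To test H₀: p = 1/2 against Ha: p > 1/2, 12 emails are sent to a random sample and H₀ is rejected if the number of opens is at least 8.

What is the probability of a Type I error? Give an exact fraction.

397/2048

The Type I error probability is α = P(Y ≥ 8) computed under H₀, where Y ~ Binomial(12, 1/2).
That's C(12,8) + C(12,9) + C(12,10) + C(12,11) + C(12,12) over 2^12, i.e. (495 + 220 + 66 + 12 + 1)/4096 = 794/4096 = 397/2048.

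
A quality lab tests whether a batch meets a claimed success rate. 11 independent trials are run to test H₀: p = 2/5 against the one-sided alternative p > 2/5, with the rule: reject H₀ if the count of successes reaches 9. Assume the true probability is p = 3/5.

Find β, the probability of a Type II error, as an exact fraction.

A Type II error is failing to reject when Ha holds: with p = 3/5, β = P(X ≤ 8).
Summing C(11,j)·(3/5)^j·(2/5)^{11-j} for j = 0..8 gives 8604328/9765625.

8604328/9765625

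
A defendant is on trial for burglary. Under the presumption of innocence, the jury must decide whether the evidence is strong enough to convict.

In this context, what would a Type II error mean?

With the conventional null hypothesis that the defendant is innocent:
A Type II error is failing to reject H₀ when H₀ is false.
Here that means acquitting the defendant when actually the defendant is guilty.

A Type II error would mean concluding that the defendant is innocent (or at least failing to establish that the defendant is guilty) when in fact the defendant is guilty.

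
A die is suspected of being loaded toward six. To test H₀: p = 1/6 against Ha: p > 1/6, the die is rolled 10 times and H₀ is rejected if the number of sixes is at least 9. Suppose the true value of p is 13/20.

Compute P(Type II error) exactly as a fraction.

Under the alternative p = 13/20, S ~ Binomial(10, 13/20); β is the probability the test does not reject, P(S < 9).
Summing C(10,j)·(13/20)^j·(7/20)^{10-j} for j = 0..8 gives 9359826552041/10240000000000.

9359826552041/10240000000000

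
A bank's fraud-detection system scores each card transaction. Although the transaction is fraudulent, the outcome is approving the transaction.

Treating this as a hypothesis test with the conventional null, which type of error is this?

Type II error

The null hypothesis here is that the transaction is legitimate.
'Approving the transaction' corresponds to failing to reject H₀.
H₀ was not rejected but H₀ is false — a Type II error (false negative).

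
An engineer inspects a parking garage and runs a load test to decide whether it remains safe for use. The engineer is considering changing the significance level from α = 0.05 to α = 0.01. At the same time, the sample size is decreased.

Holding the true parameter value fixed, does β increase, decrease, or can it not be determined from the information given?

A smaller α moves the rejection region further into the tail. With the alternative true, more outcomes now fall outside the rejection region, so failing to reject becomes more likely. A smaller sample increases the standard error, so the sampling distributions under H₀ and Ha overlap more. Both changes push β in the same direction.

It increases.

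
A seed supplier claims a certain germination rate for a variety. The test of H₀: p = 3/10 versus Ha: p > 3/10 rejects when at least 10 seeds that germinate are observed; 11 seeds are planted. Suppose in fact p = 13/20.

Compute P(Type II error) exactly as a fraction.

Under the alternative p = 13/20, X ~ Binomial(11, 13/20); β is the probability the test does not reject, P(X < 10).
Summing C(11,j)·(13/20)^j·(7/20)^{11-j} for j = 0..9 gives 19239273573359/20480000000000.

19239273573359/20480000000000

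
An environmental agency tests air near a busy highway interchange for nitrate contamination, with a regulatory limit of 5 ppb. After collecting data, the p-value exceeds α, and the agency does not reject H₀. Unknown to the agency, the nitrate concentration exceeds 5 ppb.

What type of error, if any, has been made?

Type II error

The conventional null hypothesis here is that the nitrate concentration is at or below 5 ppb (safe).
H₀ was not rejected, but H₀ is actually false.
Failing to reject a false null hypothesis is a Type II error (false negative).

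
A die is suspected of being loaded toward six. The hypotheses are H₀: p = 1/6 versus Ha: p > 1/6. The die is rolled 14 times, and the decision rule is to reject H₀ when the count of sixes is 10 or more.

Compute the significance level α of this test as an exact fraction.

α = P(reject H₀ | H₀ true) = P(S ≥ 10 | p = 1/6), with S ~ Binomial(14, 1/6).
Summing C(14,j)(1/6)^j(5/6)^{14−j} for j = 10,…,14 gives 673471/78364164096.

673471/78364164096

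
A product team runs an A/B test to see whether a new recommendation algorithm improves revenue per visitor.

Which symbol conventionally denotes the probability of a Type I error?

α

P(Type I error) = P(reject H₀ | H₀ true) = α, the significance level.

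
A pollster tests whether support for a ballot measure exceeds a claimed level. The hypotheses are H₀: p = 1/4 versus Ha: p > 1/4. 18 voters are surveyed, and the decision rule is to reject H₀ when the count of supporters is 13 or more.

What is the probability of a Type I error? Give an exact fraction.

588337/17179869184

α = P(reject H₀ | H₀ true) = P(Y ≥ 13 | p = 1/4), with Y ~ Binomial(18, 1/4).
P(Y ≥ 13) = Σ_{j=13}^{18} C(18,j)·(1/4)^j·(3/4)^{18-j} = 588337/17179869184.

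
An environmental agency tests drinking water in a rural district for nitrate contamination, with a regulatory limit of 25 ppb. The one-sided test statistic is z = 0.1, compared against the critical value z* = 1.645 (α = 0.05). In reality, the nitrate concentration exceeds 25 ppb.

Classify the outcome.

Type II error

The conventional null hypothesis is that the nitrate concentration is at or below 25 ppb (safe).
Since z = 0.1 ≤ z* = 1.645, H₀ is not rejected.
H₀ is false (actually the nitrate concentration exceeds 25 ppb).
Failing to reject a false H₀ is a Type II error.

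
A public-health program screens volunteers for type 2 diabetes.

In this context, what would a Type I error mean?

With the conventional null hypothesis that the patient does not have type 2 diabetes:
A Type I error is rejecting H₀ when H₀ is true.
Here that means flagging the patient as positive and ordering follow-up testing when actually the patient does not have type 2 diabetes.

A Type I error would mean concluding that the patient has type 2 diabetes when in fact the patient does not have type 2 diabetes.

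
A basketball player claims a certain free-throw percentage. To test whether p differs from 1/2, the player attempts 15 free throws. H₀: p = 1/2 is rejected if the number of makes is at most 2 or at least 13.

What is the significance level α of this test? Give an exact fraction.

121/16384

The significance level is the null-hypothesis probability of the rejection region {≤2} ∪ {≥13}.
By symmetry, α = 2·P(S ≤ 2) = 2·(1 + 15 + 105)/32768 = 242/32768 = 121/16384.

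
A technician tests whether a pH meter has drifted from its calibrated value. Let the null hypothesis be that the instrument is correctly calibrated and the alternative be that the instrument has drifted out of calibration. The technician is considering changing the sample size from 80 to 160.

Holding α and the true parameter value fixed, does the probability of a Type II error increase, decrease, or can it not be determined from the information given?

Increasing n separates the H₀ and Ha sampling distributions, so under Ha fewer outcomes land in the acceptance region.

It decreases.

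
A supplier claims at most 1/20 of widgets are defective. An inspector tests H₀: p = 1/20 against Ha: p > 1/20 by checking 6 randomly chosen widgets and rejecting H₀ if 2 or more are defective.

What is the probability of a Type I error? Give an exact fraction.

The significance level is the probability, assuming p = 1/20, of seeing 2 or more defectives in 6 draws.
α = 1 − P(S ≤ 1) = 1 − 2476099/2560000 = 83901/2560000.

83901/2560000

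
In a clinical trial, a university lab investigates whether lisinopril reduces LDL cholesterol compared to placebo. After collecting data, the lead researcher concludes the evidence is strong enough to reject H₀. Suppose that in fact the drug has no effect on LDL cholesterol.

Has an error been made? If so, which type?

The conventional null hypothesis here is that the drug has no effect on LDL cholesterol.
H₀ was rejected, but H₀ is actually true.
Rejecting a true null hypothesis is a Type I error (false positive).

Type I error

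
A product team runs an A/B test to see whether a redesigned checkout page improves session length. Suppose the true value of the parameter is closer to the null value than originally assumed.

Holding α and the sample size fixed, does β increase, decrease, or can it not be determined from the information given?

When the true parameter is near the null value, the test has a harder time distinguishing Ha from H₀.

It increases.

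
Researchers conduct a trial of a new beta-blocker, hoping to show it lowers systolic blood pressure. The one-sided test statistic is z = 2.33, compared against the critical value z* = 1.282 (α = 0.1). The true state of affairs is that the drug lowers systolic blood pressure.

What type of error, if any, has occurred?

No error (correct decision).

The conventional null hypothesis is that the drug has no effect on systolic blood pressure.
Since z = 2.33 > z* = 1.282, H₀ is rejected.
H₀ is false (actually the drug lowers systolic blood pressure).
The decision matches the true state — no error.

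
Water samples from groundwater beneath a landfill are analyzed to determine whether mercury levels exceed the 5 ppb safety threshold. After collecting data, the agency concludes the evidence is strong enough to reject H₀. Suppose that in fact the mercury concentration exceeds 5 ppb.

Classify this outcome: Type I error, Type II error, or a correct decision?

Neither — the decision is correct.

The conventional null hypothesis here is that the mercury concentration is at or below 5 ppb (safe).
The test rejected a false H₀ — the decision matches the true state.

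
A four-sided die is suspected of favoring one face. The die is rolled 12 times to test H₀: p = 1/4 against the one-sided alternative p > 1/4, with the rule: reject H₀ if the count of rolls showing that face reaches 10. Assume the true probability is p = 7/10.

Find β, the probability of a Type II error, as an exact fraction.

A Type II error is failing to reject when Ha holds: with p = 7/10, β = P(Y ≤ 9).
Summing C(12,j)·(7/10)^j·(3/10)^{12-j} for j = 0..9 gives 149436930429/200000000000.

149436930429/200000000000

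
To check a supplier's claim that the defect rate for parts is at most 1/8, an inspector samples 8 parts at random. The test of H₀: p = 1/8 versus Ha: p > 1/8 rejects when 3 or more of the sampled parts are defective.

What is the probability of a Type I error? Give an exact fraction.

Under H₀, K ~ Binomial(8, 1/8); the Type I error rate is P(K ≥ 3).
α = 1 − P(K ≤ 2) = 1 − 15647317/16777216 = 1129899/16777216.

1129899/16777216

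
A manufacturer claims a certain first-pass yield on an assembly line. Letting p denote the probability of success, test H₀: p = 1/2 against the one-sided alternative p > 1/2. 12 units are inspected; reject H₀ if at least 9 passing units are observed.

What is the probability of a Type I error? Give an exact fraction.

The Type I error probability is α = P(S ≥ 9) computed under H₀, where S ~ Binomial(12, 1/2).
That's C(12,9) + C(12,10) + C(12,11) + C(12,12) over 2^12, i.e. (220 + 66 + 12 + 1)/4096 = 299/4096.

299/4096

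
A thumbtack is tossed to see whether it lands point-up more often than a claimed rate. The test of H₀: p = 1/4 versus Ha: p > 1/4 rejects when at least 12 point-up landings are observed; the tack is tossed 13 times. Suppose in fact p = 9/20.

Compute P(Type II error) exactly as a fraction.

Under the alternative p = 9/20, Y ~ Binomial(13, 9/20); β is the probability the test does not reject, P(Y < 12).
Summing C(13,j)·(9/20)^j·(11/20)^{13-j} for j = 0..11 gives 10234633838806861/10240000000000000.

10234633838806861/10240000000000000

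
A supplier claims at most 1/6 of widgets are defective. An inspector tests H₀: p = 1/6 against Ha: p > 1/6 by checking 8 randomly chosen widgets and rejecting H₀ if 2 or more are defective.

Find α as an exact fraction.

The significance level is the probability, assuming p = 1/6, of seeing 2 or more defectives in 8 draws.
Via the complement, α = 1 − Σ_{j=0}^{1} C(8,j)(1/6)^j(5/6)^{8-j} = 663991/1679616.

663991/1679616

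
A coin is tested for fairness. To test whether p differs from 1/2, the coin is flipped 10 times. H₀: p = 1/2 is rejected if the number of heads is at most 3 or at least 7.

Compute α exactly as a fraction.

11/32

The significance level is the null-hypothesis probability of the rejection region {≤3} ∪ {≥7}.
By symmetry, α = 2·P(S ≤ 3) = 2·(1 + 10 + 45 + 120)/1024 = 352/1024 = 11/32.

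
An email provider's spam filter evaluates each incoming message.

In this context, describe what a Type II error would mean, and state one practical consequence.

A Type II error would mean concluding that the message is legitimate (not spam) (or at least failing to establish that the message is spam) when in fact the message is spam. Consequence: spam reaches the user's inbox.

With the conventional null hypothesis that the message is legitimate (not spam):
A Type II error is failing to reject H₀ when H₀ is false.
Here that means delivering the message to the inbox when actually the message is spam.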